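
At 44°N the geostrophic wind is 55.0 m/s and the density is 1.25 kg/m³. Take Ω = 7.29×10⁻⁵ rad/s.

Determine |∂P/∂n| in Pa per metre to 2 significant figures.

7.0×10⁻³ Pa/m

Coriolis parameter at 44°N:
f = 2Ω sin φ = 2 × 7.29×10⁻⁵ × sin 44° = 1.01×10⁻⁴ s⁻¹
Geostrophic balance rearranged: |∂P/∂n| = f ρ V_g
|∂P/∂n| = 1.01×10⁻⁴ × 1.25 × 55.0 = 6.96×10⁻³ Pa/m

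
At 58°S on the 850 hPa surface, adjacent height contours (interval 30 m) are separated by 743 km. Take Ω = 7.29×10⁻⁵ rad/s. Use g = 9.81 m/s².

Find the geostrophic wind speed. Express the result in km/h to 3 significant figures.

11.5 km/h

Coriolis parameter at 58°S:
f = 2Ω sin φ = 2 × 7.29×10⁻⁵ × sin 58° = 1.24×10⁻⁴ s⁻¹
Height gradient: |∂Z/∂n| = 30 m / 743000 m = 4.04×10⁻⁵
On a pressure surface, geostrophic balance gives V_g = (g/f)|∂Z/∂n|:
V_g = 9.81 × 4.04×10⁻⁵ / 1.24×10⁻⁴ = 3.20 m/s
Converting: 3.20 m/s × 3.6 = 11.5 km/h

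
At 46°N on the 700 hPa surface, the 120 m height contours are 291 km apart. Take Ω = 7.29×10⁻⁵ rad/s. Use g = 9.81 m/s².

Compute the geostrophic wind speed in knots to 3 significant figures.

75.0 knots

Coriolis parameter at 46°N:
f = 2Ω sin φ = 2 × 7.29×10⁻⁵ × sin 46° = 1.05×10⁻⁴ s⁻¹
Height gradient: |∂Z/∂n| = 120 m / 291000 m = 4.12×10⁻⁴
On a pressure surface, geostrophic balance gives V_g = (g/f)|∂Z/∂n|:
V_g = 9.81 × 4.12×10⁻⁴ / 1.05×10⁻⁴ = 38.6 m/s
Converting: 38.6 m/s × 1.944 = 75.0 knots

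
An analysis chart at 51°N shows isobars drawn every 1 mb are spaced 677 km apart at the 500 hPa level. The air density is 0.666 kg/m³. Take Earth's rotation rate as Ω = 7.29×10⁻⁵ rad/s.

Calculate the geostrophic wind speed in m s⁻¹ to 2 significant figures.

Coriolis parameter at 51°N:
f = 2Ω sin φ = 2 × 7.29×10⁻⁵ × sin 51° = 1.13×10⁻⁴ s⁻¹
Pressure gradient: |∂P/∂n| = 100 Pa / 677000 m = 1.48×10⁻⁴ Pa/m
Geostrophic balance (pressure-gradient force = Coriolis force):
V_g = (1/(fρ)) |∂P/∂n| = 1.48×10⁻⁴ / (1.13×10⁻⁴ × 0.666) = 1.96 m/s

2.0 m s⁻¹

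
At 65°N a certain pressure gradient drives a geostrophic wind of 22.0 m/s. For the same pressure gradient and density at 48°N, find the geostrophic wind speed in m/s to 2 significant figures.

27 m/s

With the same pressure gradient and density, V_g ∝ 1/f ∝ 1/sin φ.
V₂ = V₁ · sin φ₁ / sin φ₂ = 22.0 × sin 65° / sin 48°
V₂ = 22.0 × 0.9063/0.7431 = 27 m/s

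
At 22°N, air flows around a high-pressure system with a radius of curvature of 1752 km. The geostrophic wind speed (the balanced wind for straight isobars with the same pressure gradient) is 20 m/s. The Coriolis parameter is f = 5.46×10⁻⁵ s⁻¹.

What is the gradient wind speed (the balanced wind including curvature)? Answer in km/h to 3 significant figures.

Around a high, pressure-gradient force acts outward with centrifugal, so Coriolis balances both:
fV = (1/ρ)|∂P/∂n| + V²/R  →  V² − fR·V + fR·V_g = 0
With fR = 5.46×10⁻⁵ × 1752×10³ m = 95.7 m/s:
V = [fR − √((fR)² − 4 fR V_g)]/2 = [95.7 − √(95.7² − 4×95.7×20)]/2 = 28.5 m/s
Supergeostrophic (V > V_g = 20 m/s), as expected around a high.
Converting: 28.5 m/s × 3.6 = 103 km/h

103 km/h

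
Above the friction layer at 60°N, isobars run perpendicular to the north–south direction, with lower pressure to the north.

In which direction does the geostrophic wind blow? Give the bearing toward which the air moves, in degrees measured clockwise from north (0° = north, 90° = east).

The pressure-gradient force points toward the north (bearing 000°).
Geostrophic balance: in the Northern Hemisphere the Coriolis force deflects motion to the right, so the geostrophic wind blows 90° to the right of the pressure-gradient force (low pressure on the left).
Rotating 000° by 90° clockwise gives 090° — the wind blows toward the east.

090°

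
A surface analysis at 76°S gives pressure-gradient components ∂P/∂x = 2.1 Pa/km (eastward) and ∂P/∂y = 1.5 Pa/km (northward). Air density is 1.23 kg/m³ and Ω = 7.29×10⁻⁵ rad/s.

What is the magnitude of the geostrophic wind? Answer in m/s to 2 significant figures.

15 m/s

Coriolis parameter at 76°S:
f = 2Ω sin φ = 2 × 7.29×10⁻⁵ × sin 76° = 1.41×10⁻⁴ s⁻¹
In the Southern Hemisphere f is negative: f = −1.41×10⁻⁴ s⁻¹.
Component geostrophic relations (x east, y north):
u_g = −(1/(fρ)) ∂P/∂y,  v_g = (1/(fρ)) ∂P/∂x
u_g = −(1.5×10⁻³)/(−1.41×10⁻⁴ × 1.23) = 8.62 m/s;  v_g = (2.1×10⁻³)/(−1.41×10⁻⁴ × 1.23) = −12.1 m/s
|V_g| = √(u_g² + v_g²) = 14.8 m/s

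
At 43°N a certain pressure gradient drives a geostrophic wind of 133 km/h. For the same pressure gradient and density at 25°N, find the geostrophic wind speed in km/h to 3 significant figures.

With the same pressure gradient and density, V_g ∝ 1/f ∝ 1/sin φ.
V₂ = V₁ · sin φ₁ / sin φ₂ = 133 × sin 43° / sin 25°
V₂ = 133 × 0.6820/0.4226 = 215 km/h

215 km/h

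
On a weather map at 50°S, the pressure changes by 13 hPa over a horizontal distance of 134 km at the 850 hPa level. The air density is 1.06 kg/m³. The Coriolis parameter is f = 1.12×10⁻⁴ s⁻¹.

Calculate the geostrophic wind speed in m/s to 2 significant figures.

Pressure gradient: |∂P/∂n| = 1300 Pa / 134000 m = 9.70×10⁻³ Pa/m
Geostrophic balance (pressure-gradient force = Coriolis force):
V_g = (1/(fρ)) |∂P/∂n| = 9.70×10⁻³ / (1.12×10⁻⁴ × 1.06) = 81.7 m/s

82 m/s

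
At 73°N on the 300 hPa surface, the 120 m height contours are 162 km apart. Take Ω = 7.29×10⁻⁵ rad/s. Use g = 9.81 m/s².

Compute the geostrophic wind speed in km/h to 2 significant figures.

Coriolis parameter at 73°N:
f = 2Ω sin φ = 2 × 7.29×10⁻⁵ × sin 73° = 1.39×10⁻⁴ s⁻¹
Height gradient: |∂Z/∂n| = 120 m / 162000 m = 7.41×10⁻⁴
On a pressure surface, geostrophic balance gives V_g = (g/f)|∂Z/∂n|:
V_g = 9.81 × 7.41×10⁻⁴ / 1.39×10⁻⁴ = 52.1 m/s
Converting: 52.1 m/s × 3.6 = 190 km/h

190 km/h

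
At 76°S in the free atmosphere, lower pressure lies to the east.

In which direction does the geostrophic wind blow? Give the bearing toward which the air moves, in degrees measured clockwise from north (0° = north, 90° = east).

000°

The pressure-gradient force points toward the east (bearing 090°).
Geostrophic balance: in the Southern Hemisphere the Coriolis force deflects motion to the left, so the geostrophic wind blows 90° to the left of the pressure-gradient force (low pressure on the right).
Rotating 090° by 90° counterclockwise gives 000° — the wind blows toward the north.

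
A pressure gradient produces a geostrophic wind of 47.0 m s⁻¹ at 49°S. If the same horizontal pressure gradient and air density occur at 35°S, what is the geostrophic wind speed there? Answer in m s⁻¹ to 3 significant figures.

61.8 m s⁻¹

With the same pressure gradient and density, V_g ∝ 1/f ∝ 1/sin φ.
V₂ = V₁ · sin φ₁ / sin φ₂ = 47.0 × sin 49° / sin 35°
V₂ = 47.0 × 0.7547/0.5736 = 61.8 m s⁻¹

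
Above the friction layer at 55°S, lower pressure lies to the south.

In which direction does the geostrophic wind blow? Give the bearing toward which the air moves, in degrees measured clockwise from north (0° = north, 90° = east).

090°

The pressure-gradient force points toward the south (bearing 180°).
Geostrophic balance: in the Southern Hemisphere the Coriolis force deflects motion to the left, so the geostrophic wind blows 90° to the left of the pressure-gradient force (low pressure on the right).
Rotating 180° by 90° counterclockwise gives 090° — the wind blows toward the east.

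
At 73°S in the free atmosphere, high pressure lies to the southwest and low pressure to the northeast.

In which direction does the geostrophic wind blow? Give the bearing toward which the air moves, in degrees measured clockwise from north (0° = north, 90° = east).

The pressure-gradient force points toward the northeast (bearing 045°).
Geostrophic balance: in the Southern Hemisphere the Coriolis force deflects motion to the left, so the geostrophic wind blows 90° to the left of the pressure-gradient force (low pressure on the right).
Rotating 045° by 90° counterclockwise gives 315° — the wind blows toward the northwest.

315°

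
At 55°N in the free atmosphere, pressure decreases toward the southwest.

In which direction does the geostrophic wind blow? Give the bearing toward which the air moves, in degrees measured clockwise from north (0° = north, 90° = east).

315°

The pressure-gradient force points toward the southwest (bearing 225°).
Geostrophic balance: in the Northern Hemisphere the Coriolis force deflects motion to the right, so the geostrophic wind blows 90° to the right of the pressure-gradient force (low pressure on the left).
Rotating 225° by 90° clockwise gives 315° — the wind blows toward the northwest.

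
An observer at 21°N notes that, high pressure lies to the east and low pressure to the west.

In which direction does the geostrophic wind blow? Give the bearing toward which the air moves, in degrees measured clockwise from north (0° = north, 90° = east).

000°

The pressure-gradient force points toward the west (bearing 270°).
Geostrophic balance: in the Northern Hemisphere the Coriolis force deflects motion to the right, so the geostrophic wind blows 90° to the right of the pressure-gradient force (low pressure on the left).
Rotating 270° by 90° clockwise gives 000° — the wind blows toward the north.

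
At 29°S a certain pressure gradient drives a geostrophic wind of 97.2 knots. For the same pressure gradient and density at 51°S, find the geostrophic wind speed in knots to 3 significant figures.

With the same pressure gradient and density, V_g ∝ 1/f ∝ 1/sin φ.
V₂ = V₁ · sin φ₁ / sin φ₂ = 97.2 × sin 29° / sin 51°
V₂ = 97.2 × 0.4848/0.7771 = 60.6 knots

60.6 knots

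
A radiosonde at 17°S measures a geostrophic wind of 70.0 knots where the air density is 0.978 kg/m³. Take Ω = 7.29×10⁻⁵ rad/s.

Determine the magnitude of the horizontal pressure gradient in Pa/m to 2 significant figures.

1.5×10⁻³ Pa/m

Coriolis parameter at 17°S:
f = 2Ω sin φ = 2 × 7.29×10⁻⁵ × sin 17° = 4.26×10⁻⁵ s⁻¹
Wind speed in SI: 70.0 knots = 36.0 m/s
Geostrophic balance rearranged: |∂P/∂n| = f ρ V_g
|∂P/∂n| = 4.26×10⁻⁵ × 0.978 × 36.0 = 1.50×10⁻³ Pa/m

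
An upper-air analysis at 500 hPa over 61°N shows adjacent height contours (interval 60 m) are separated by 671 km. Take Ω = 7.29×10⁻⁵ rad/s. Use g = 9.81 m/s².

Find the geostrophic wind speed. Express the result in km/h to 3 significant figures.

24.8 km/h

Coriolis parameter at 61°N:
f = 2Ω sin φ = 2 × 7.29×10⁻⁵ × sin 61° = 1.28×10⁻⁴ s⁻¹
Height gradient: |∂Z/∂n| = 60 m / 671000 m = 8.94×10⁻⁵
On a pressure surface, geostrophic balance gives V_g = (g/f)|∂Z/∂n|:
V_g = 9.81 × 8.94×10⁻⁵ / 1.28×10⁻⁴ = 6.88 m/s
Converting: 6.88 m/s × 3.6 = 24.8 km/h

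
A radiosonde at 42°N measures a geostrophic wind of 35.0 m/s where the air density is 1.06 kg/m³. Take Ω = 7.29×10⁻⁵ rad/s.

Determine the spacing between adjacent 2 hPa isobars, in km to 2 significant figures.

55 km

Coriolis parameter at 42°N:
f = 2Ω sin φ = 2 × 7.29×10⁻⁵ × sin 42° = 9.76×10⁻⁵ s⁻¹
Geostrophic balance rearranged: |∂P/∂n| = f ρ V_g
|∂P/∂n| = 9.76×10⁻⁵ × 1.06 × 35.0 = 3.62×10⁻³ Pa/m
Isobar spacing: Δn = ΔP/|∂P/∂n| = 200 Pa / 3.62×10⁻³ Pa/m = 55257 m ≈ 55 km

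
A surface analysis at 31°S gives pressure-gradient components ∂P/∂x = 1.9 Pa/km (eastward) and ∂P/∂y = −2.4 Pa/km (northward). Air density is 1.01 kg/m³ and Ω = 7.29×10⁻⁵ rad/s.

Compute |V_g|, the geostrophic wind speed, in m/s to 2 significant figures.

Coriolis parameter at 31°S:
f = 2Ω sin φ = 2 × 7.29×10⁻⁵ × sin 31° = 7.51×10⁻⁵ s⁻¹
In the Southern Hemisphere f is negative: f = −7.51×10⁻⁵ s⁻¹.
Component geostrophic relations (x east, y north):
u_g = −(1/(fρ)) ∂P/∂y,  v_g = (1/(fρ)) ∂P/∂x
u_g = −(−2.4×10⁻³)/(−7.51×10⁻⁵ × 1.01) = −31.6 m/s;  v_g = (1.9×10⁻³)/(−7.51×10⁻⁵ × 1.01) = −25.1 m/s
|V_g| = √(u_g² + v_g²) = 40.4 m/s

40 m/s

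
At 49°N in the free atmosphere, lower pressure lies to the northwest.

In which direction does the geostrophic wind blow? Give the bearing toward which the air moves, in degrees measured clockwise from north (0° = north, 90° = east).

The pressure-gradient force points toward the northwest (bearing 315°).
Geostrophic balance: in the Northern Hemisphere the Coriolis force deflects motion to the right, so the geostrophic wind blows 90° to the right of the pressure-gradient force (low pressure on the left).
Rotating 315° by 90° clockwise gives 045° — the wind blows toward the northeast.

045°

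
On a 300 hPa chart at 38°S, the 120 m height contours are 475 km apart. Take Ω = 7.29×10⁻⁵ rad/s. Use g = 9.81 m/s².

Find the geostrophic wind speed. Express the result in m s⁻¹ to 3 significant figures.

27.6 m s⁻¹

Coriolis parameter at 38°S:
f = 2Ω sin φ = 2 × 7.29×10⁻⁵ × sin 38° = 8.98×10⁻⁵ s⁻¹
Height gradient: |∂Z/∂n| = 120 m / 475000 m = 2.53×10⁻⁴
On a pressure surface, geostrophic balance gives V_g = (g/f)|∂Z/∂n|:
V_g = 9.81 × 2.53×10⁻⁴ / 8.98×10⁻⁵ = 27.6 m/s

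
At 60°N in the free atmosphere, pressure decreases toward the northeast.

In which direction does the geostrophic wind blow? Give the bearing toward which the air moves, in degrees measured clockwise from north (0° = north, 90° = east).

The pressure-gradient force points toward the northeast (bearing 045°).
Geostrophic balance: in the Northern Hemisphere the Coriolis force deflects motion to the right, so the geostrophic wind blows 90° to the right of the pressure-gradient force (low pressure on the left).
Rotating 045° by 90° clockwise gives 135° — the wind blows toward the southeast.

135°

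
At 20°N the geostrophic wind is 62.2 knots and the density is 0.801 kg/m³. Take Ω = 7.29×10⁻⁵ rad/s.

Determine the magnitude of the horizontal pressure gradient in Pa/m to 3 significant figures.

Coriolis parameter at 20°N:
f = 2Ω sin φ = 2 × 7.29×10⁻⁵ × sin 20° = 4.99×10⁻⁵ s⁻¹
Wind speed in SI: 62.2 knots = 32.0 m/s
Geostrophic balance rearranged: |∂P/∂n| = f ρ V_g
|∂P/∂n| = 4.99×10⁻⁵ × 0.801 × 32.0 = 1.28×10⁻³ Pa/m

1.28×10⁻³ Pa/m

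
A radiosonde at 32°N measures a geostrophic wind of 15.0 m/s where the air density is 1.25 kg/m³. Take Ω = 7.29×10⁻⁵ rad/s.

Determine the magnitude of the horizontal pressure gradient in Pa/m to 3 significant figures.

Coriolis parameter at 32°N:
f = 2Ω sin φ = 2 × 7.29×10⁻⁵ × sin 32° = 7.73×10⁻⁵ s⁻¹
Geostrophic balance rearranged: |∂P/∂n| = f ρ V_g
|∂P/∂n| = 7.73×10⁻⁵ × 1.25 × 15.0 = 1.45×10⁻³ Pa/m

1.45×10⁻³ Pa/m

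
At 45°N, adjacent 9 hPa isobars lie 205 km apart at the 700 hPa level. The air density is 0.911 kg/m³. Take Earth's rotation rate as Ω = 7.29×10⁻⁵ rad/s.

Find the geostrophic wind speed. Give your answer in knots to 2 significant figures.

Coriolis parameter at 45°N:
f = 2Ω sin φ = 2 × 7.29×10⁻⁵ × sin 45° = 1.03×10⁻⁴ s⁻¹
Pressure gradient: |∂P/∂n| = 900 Pa / 205000 m = 4.39×10⁻³ Pa/m
Geostrophic balance (pressure-gradient force = Coriolis force):
V_g = (1/(fρ)) |∂P/∂n| = 4.39×10⁻³ / (1.03×10⁻⁴ × 0.911) = 46.7 m/s
Converting: 46.7 m/s × 1.944 = 91 knots

91 knots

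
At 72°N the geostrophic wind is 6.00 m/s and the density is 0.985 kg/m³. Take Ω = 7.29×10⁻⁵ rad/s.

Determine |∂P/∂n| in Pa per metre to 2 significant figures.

8.2×10⁻⁴ Pa/m

Coriolis parameter at 72°N:
f = 2Ω sin φ = 2 × 7.29×10⁻⁵ × sin 72° = 1.39×10⁻⁴ s⁻¹
Geostrophic balance rearranged: |∂P/∂n| = f ρ V_g
|∂P/∂n| = 1.39×10⁻⁴ × 0.985 × 6.00 = 8.20×10⁻⁴ Pa/m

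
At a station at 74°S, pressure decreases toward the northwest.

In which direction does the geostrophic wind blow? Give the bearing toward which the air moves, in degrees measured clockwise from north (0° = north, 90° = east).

The pressure-gradient force points toward the northwest (bearing 315°).
Geostrophic balance: in the Southern Hemisphere the Coriolis force deflects motion to the left, so the geostrophic wind blows 90° to the left of the pressure-gradient force (low pressure on the right).
Rotating 315° by 90° counterclockwise gives 225° — the wind blows toward the southwest.

225°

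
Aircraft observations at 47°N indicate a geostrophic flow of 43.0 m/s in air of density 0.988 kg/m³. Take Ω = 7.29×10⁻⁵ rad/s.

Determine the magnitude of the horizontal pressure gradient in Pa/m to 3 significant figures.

Coriolis parameter at 47°N:
f = 2Ω sin φ = 2 × 7.29×10⁻⁵ × sin 47° = 1.07×10⁻⁴ s⁻¹
Geostrophic balance rearranged: |∂P/∂n| = f ρ V_g
|∂P/∂n| = 1.07×10⁻⁴ × 0.988 × 43.0 = 4.53×10⁻³ Pa/m

4.53×10⁻³ Pa/m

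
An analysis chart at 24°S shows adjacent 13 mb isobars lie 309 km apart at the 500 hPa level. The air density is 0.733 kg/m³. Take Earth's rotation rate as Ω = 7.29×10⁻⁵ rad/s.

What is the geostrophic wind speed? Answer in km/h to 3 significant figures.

Coriolis parameter at 24°S:
f = 2Ω sin φ = 2 × 7.29×10⁻⁵ × sin 24° = 5.93×10⁻⁵ s⁻¹
Pressure gradient: |∂P/∂n| = 1300 Pa / 309000 m = 4.21×10⁻³ Pa/m
Geostrophic balance (pressure-gradient force = Coriolis force):
V_g = (1/(fρ)) |∂P/∂n| = 4.21×10⁻³ / (5.93×10⁻⁵ × 0.733) = 96.8 m/s
Converting: 96.8 m/s × 3.6 = 348 km/h

348 km/h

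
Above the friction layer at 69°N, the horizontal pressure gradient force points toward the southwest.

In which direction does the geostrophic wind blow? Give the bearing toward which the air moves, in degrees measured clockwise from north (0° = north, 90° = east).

The pressure-gradient force points toward the southwest (bearing 225°).
Geostrophic balance: in the Northern Hemisphere the Coriolis force deflects motion to the right, so the geostrophic wind blows 90° to the right of the pressure-gradient force (low pressure on the left).
Rotating 225° by 90° clockwise gives 315° — the wind blows toward the northwest.

315°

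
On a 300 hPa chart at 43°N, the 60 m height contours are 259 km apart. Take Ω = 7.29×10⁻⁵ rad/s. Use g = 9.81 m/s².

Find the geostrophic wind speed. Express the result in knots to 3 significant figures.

Coriolis parameter at 43°N:
f = 2Ω sin φ = 2 × 7.29×10⁻⁵ × sin 43° = 9.94×10⁻⁵ s⁻¹
Height gradient: |∂Z/∂n| = 60 m / 259000 m = 2.32×10⁻⁴
On a pressure surface, geostrophic balance gives V_g = (g/f)|∂Z/∂n|:
V_g = 9.81 × 2.32×10⁻⁴ / 9.94×10⁻⁵ = 22.9 m/s
Converting: 22.9 m/s × 1.944 = 44.4 knots

44.4 knots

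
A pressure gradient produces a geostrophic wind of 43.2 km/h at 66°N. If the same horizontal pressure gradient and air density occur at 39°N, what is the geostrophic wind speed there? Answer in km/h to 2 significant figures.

With the same pressure gradient and density, V_g ∝ 1/f ∝ 1/sin φ.
V₂ = V₁ · sin φ₁ / sin φ₂ = 43.2 × sin 66° / sin 39°
V₂ = 43.2 × 0.9135/0.6293 = 63 km/h

63 km/h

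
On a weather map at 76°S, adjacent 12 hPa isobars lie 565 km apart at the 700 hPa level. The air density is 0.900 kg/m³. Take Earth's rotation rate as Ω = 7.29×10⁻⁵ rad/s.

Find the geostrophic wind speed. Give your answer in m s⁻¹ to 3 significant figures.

Coriolis parameter at 76°S:
f = 2Ω sin φ = 2 × 7.29×10⁻⁵ × sin 76° = 1.41×10⁻⁴ s⁻¹
Pressure gradient: |∂P/∂n| = 1200 Pa / 565000 m = 2.12×10⁻³ Pa/m
Geostrophic balance (pressure-gradient force = Coriolis force):
V_g = (1/(fρ)) |∂P/∂n| = 2.12×10⁻³ / (1.41×10⁻⁴ × 0.900) = 16.7 m/s

16.7 m s⁻¹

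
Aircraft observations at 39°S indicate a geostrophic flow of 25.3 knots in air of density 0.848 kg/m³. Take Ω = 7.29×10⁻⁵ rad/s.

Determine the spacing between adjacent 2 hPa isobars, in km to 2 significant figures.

200 km

Coriolis parameter at 39°S:
f = 2Ω sin φ = 2 × 7.29×10⁻⁵ × sin 39° = 9.18×10⁻⁵ s⁻¹
Wind speed in SI: 25.3 knots = 13.0 m/s
Geostrophic balance rearranged: |∂P/∂n| = f ρ V_g
|∂P/∂n| = 9.18×10⁻⁵ × 0.848 × 13.0 = 1.01×10⁻³ Pa/m
Isobar spacing: Δn = ΔP/|∂P/∂n| = 200 Pa / 1.01×10⁻³ Pa/m = 197490 m ≈ 200 km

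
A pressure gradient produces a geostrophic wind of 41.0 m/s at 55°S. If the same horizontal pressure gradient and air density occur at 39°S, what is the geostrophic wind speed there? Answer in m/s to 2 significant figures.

53 m/s

With the same pressure gradient and density, V_g ∝ 1/f ∝ 1/sin φ.
V₂ = V₁ · sin φ₁ / sin φ₂ = 41.0 × sin 55° / sin 39°
V₂ = 41.0 × 0.8192/0.6293 = 53 m/s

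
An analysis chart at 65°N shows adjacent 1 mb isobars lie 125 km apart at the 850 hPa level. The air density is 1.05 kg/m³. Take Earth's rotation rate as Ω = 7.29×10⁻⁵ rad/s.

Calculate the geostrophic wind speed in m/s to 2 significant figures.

Coriolis parameter at 65°N:
f = 2Ω sin φ = 2 × 7.29×10⁻⁵ × sin 65° = 1.32×10⁻⁴ s⁻¹
Pressure gradient: |∂P/∂n| = 100 Pa / 125000 m = 8.00×10⁻⁴ Pa/m
Geostrophic balance (pressure-gradient force = Coriolis force):
V_g = (1/(fρ)) |∂P/∂n| = 8.00×10⁻⁴ / (1.32×10⁻⁴ × 1.05) = 5.77 m/s

5.8 m/s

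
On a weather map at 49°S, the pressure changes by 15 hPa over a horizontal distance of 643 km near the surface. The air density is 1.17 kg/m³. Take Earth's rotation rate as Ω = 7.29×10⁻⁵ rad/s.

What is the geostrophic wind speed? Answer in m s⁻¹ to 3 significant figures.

Coriolis parameter at 49°S:
f = 2Ω sin φ = 2 × 7.29×10⁻⁵ × sin 49° = 1.10×10⁻⁴ s⁻¹
Pressure gradient: |∂P/∂n| = 1500 Pa / 643000 m = 2.33×10⁻³ Pa/m
Geostrophic balance (pressure-gradient force = Coriolis force):
V_g = (1/(fρ)) |∂P/∂n| = 2.33×10⁻³ / (1.10×10⁻⁴ × 1.17) = 18.1 m/s

18.1 m s⁻¹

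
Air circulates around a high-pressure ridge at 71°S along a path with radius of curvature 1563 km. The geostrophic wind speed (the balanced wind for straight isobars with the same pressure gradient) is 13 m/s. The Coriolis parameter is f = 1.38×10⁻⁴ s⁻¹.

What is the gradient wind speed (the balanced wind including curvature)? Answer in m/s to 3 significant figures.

13.9 m/s

Around a high, pressure-gradient force acts outward with centrifugal, so Coriolis balances both:
fV = (1/ρ)|∂P/∂n| + V²/R  →  V² − fR·V + fR·V_g = 0
With fR = 1.38×10⁻⁴ × 1563×10³ m = 216 m/s:
V = [fR − √((fR)² − 4 fR V_g)]/2 = [216 − √(216² − 4×216×13)]/2 = 13.9 m/s
Supergeostrophic (V > V_g = 13 m/s), as expected around a high.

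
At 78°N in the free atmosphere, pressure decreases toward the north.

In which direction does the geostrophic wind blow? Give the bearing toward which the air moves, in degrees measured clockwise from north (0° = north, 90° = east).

The pressure-gradient force points toward the north (bearing 000°).
Geostrophic balance: in the Northern Hemisphere the Coriolis force deflects motion to the right, so the geostrophic wind blows 90° to the right of the pressure-gradient force (low pressure on the left).
Rotating 000° by 90° clockwise gives 090° — the wind blows toward the east.

090°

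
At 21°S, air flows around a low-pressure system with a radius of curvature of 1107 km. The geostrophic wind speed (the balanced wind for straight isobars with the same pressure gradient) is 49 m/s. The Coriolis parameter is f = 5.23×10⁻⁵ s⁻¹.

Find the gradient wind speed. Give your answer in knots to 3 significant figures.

Around a low, centrifugal force acts outward with Coriolis, so pressure-gradient force balances both:
(1/ρ)|∂P/∂n| = fV + V²/R  →  V² + fR·V − fR·V_g = 0
With fR = 5.23×10⁻⁵ × 1107×10³ m = 57.9 m/s:
V = [−fR + √((fR)² + 4 fR V_g)]/2 = [−57.9 + √(57.9² + 4×57.9×49)]/2 = 31.7 m/s
Subgeostrophic (V < V_g = 49 m/s), as expected around a low.
Converting: 31.7 m/s × 1.944 = 61.6 knots

61.6 knots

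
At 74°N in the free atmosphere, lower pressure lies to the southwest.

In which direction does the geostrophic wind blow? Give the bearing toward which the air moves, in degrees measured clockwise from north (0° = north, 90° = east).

The pressure-gradient force points toward the southwest (bearing 225°).
Geostrophic balance: in the Northern Hemisphere the Coriolis force deflects motion to the right, so the geostrophic wind blows 90° to the right of the pressure-gradient force (low pressure on the left).
Rotating 225° by 90° clockwise gives 315° — the wind blows toward the northwest.

315°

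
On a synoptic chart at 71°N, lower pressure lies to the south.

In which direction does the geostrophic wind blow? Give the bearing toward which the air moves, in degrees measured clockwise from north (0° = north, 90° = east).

The pressure-gradient force points toward the south (bearing 180°).
Geostrophic balance: in the Northern Hemisphere the Coriolis force deflects motion to the right, so the geostrophic wind blows 90° to the right of the pressure-gradient force (low pressure on the left).
Rotating 180° by 90° clockwise gives 270° — the wind blows toward the west.

270°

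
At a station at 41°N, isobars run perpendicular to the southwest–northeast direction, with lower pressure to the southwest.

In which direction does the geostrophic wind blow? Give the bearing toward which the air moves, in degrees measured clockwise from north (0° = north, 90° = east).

315°

The pressure-gradient force points toward the southwest (bearing 225°).
Geostrophic balance: in the Northern Hemisphere the Coriolis force deflects motion to the right, so the geostrophic wind blows 90° to the right of the pressure-gradient force (low pressure on the left).
Rotating 225° by 90° clockwise gives 315° — the wind blows toward the northwest.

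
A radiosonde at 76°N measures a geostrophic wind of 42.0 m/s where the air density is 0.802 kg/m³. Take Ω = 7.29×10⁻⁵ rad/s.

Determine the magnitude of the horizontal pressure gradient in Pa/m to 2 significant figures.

4.8×10⁻³ Pa/m

Coriolis parameter at 76°N:
f = 2Ω sin φ = 2 × 7.29×10⁻⁵ × sin 76° = 1.41×10⁻⁴ s⁻¹
Geostrophic balance rearranged: |∂P/∂n| = f ρ V_g
|∂P/∂n| = 1.41×10⁻⁴ × 0.802 × 42.0 = 4.77×10⁻³ Pa/m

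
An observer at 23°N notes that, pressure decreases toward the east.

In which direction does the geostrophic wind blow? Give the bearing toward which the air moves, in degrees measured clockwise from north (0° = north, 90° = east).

The pressure-gradient force points toward the east (bearing 090°).
Geostrophic balance: in the Northern Hemisphere the Coriolis force deflects motion to the right, so the geostrophic wind blows 90° to the right of the pressure-gradient force (low pressure on the left).
Rotating 090° by 90° clockwise gives 180° — the wind blows toward the south.

180°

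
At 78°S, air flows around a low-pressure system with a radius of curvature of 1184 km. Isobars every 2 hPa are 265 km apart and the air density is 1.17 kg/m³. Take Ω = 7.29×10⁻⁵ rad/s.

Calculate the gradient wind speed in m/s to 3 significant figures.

4.41 m/s

Coriolis parameter at 78°S:
f = 2Ω sin φ = 2 × 7.29×10⁻⁵ × sin 78° = 1.43×10⁻⁴ s⁻¹
Pressure gradient: |∂P/∂n| = 200 Pa / 265000 m = 7.55×10⁻⁴ Pa/m
Geostrophic speed: V_g = |∂P/∂n|/(fρ) = 7.55×10⁻⁴/(1.43×10⁻⁴ × 1.17) = 4.52 m/s
Around a low, centrifugal force acts outward with Coriolis, so pressure-gradient force balances both:
(1/ρ)|∂P/∂n| = fV + V²/R  →  V² + fR·V − fR·V_g = 0
With fR = 1.43×10⁻⁴ × 1184×10³ m = 169 m/s:
V = [−fR + √((fR)² + 4 fR V_g)]/2 = [−169 + √(169² + 4×169×4.52)]/2 = 4.41 m/s
Subgeostrophic (V < V_g = 4.52 m/s), as expected around a low.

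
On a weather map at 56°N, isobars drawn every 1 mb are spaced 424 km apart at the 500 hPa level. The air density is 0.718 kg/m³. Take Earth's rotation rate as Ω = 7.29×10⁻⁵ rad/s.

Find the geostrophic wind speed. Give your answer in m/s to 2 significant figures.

2.7 m/s

Coriolis parameter at 56°N:
f = 2Ω sin φ = 2 × 7.29×10⁻⁵ × sin 56° = 1.21×10⁻⁴ s⁻¹
Pressure gradient: |∂P/∂n| = 100 Pa / 424000 m = 2.36×10⁻⁴ Pa/m
Geostrophic balance (pressure-gradient force = Coriolis force):
V_g = (1/(fρ)) |∂P/∂n| = 2.36×10⁻⁴ / (1.21×10⁻⁴ × 0.718) = 2.72 m/s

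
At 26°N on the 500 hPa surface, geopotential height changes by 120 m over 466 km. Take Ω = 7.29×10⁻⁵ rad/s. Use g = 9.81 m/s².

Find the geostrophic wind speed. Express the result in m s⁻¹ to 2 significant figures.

Coriolis parameter at 26°N:
f = 2Ω sin φ = 2 × 7.29×10⁻⁵ × sin 26° = 6.39×10⁻⁵ s⁻¹
Height gradient: |∂Z/∂n| = 120 m / 466000 m = 2.58×10⁻⁴
On a pressure surface, geostrophic balance gives V_g = (g/f)|∂Z/∂n|:
V_g = 9.81 × 2.58×10⁻⁴ / 6.39×10⁻⁵ = 39.5 m/s

40 m s⁻¹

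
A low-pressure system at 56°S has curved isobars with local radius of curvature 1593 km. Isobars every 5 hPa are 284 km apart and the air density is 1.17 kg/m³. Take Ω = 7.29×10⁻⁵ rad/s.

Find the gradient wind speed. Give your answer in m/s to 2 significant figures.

12 m/s

Coriolis parameter at 56°S:
f = 2Ω sin φ = 2 × 7.29×10⁻⁵ × sin 56° = 1.21×10⁻⁴ s⁻¹
Pressure gradient: |∂P/∂n| = 500 Pa / 284000 m = 1.76×10⁻³ Pa/m
Geostrophic speed: V_g = |∂P/∂n|/(fρ) = 1.76×10⁻³/(1.21×10⁻⁴ × 1.17) = 12.4 m/s
Around a low, centrifugal force acts outward with Coriolis, so pressure-gradient force balances both:
(1/ρ)|∂P/∂n| = fV + V²/R  →  V² + fR·V − fR·V_g = 0
With fR = 1.21×10⁻⁴ × 1593×10³ m = 193 m/s:
V = [−fR + √((fR)² + 4 fR V_g)]/2 = [−193 + √(193² + 4×193×12.4)]/2 = 11.7 m/s
Subgeostrophic (V < V_g = 12.4 m/s), as expected around a low.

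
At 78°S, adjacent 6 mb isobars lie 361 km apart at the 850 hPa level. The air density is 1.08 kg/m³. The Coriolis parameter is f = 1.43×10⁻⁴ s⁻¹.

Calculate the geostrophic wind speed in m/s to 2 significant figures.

11 m/s

Pressure gradient: |∂P/∂n| = 600 Pa / 361000 m = 1.66×10⁻³ Pa/m
Geostrophic balance (pressure-gradient force = Coriolis force):
V_g = (1/(fρ)) |∂P/∂n| = 1.66×10⁻³ / (1.43×10⁻⁴ × 1.08) = 10.8 m/s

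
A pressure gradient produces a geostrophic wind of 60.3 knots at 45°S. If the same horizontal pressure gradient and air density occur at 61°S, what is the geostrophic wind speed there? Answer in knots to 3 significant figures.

48.8 knots

With the same pressure gradient and density, V_g ∝ 1/f ∝ 1/sin φ.
V₂ = V₁ · sin φ₁ / sin φ₂ = 60.3 × sin 45° / sin 61°
V₂ = 60.3 × 0.7071/0.8746 = 48.8 knots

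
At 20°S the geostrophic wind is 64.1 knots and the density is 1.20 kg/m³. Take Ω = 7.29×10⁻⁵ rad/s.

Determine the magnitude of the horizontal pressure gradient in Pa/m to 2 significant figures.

2.0×10⁻³ Pa/m

Coriolis parameter at 20°S:
f = 2Ω sin φ = 2 × 7.29×10⁻⁵ × sin 20° = 4.99×10⁻⁵ s⁻¹
Wind speed in SI: 64.1 knots = 33.0 m/s
Geostrophic balance rearranged: |∂P/∂n| = f ρ V_g
|∂P/∂n| = 4.99×10⁻⁵ × 1.20 × 33.0 = 1.97×10⁻³ Pa/m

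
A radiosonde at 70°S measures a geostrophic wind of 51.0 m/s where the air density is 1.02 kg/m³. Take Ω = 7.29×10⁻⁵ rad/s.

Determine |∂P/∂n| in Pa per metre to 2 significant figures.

7.1×10⁻³ Pa/m

Coriolis parameter at 70°S:
f = 2Ω sin φ = 2 × 7.29×10⁻⁵ × sin 70° = 1.37×10⁻⁴ s⁻¹
Geostrophic balance rearranged: |∂P/∂n| = f ρ V_g
|∂P/∂n| = 1.37×10⁻⁴ × 1.02 × 51.0 = 7.13×10⁻³ Pa/m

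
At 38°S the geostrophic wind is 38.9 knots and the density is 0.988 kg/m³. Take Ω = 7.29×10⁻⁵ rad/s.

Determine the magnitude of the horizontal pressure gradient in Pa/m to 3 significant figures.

1.77×10⁻³ Pa/m

Coriolis parameter at 38°S:
f = 2Ω sin φ = 2 × 7.29×10⁻⁵ × sin 38° = 8.98×10⁻⁵ s⁻¹
Wind speed in SI: 38.9 knots = 20.0 m/s
Geostrophic balance rearranged: |∂P/∂n| = f ρ V_g
|∂P/∂n| = 8.98×10⁻⁵ × 0.988 × 20.0 = 1.77×10⁻³ Pa/m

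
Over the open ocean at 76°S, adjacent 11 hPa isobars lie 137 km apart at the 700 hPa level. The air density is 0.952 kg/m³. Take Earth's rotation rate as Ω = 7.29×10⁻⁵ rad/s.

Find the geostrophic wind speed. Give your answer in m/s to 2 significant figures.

60 m/s

Coriolis parameter at 76°S:
f = 2Ω sin φ = 2 × 7.29×10⁻⁵ × sin 76° = 1.41×10⁻⁴ s⁻¹
Pressure gradient: |∂P/∂n| = 1100 Pa / 137000 m = 8.03×10⁻³ Pa/m
Geostrophic balance (pressure-gradient force = Coriolis force):
V_g = (1/(fρ)) |∂P/∂n| = 8.03×10⁻³ / (1.41×10⁻⁴ × 0.952) = 59.6 m/s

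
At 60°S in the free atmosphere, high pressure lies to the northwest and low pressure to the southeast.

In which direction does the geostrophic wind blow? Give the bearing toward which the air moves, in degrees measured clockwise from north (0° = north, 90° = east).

045°

The pressure-gradient force points toward the southeast (bearing 135°).
Geostrophic balance: in the Southern Hemisphere the Coriolis force deflects motion to the left, so the geostrophic wind blows 90° to the left of the pressure-gradient force (low pressure on the right).
Rotating 135° by 90° counterclockwise gives 045° — the wind blows toward the northeast.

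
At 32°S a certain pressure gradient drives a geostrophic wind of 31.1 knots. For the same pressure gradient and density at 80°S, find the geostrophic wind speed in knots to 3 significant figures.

16.7 knots

With the same pressure gradient and density, V_g ∝ 1/f ∝ 1/sin φ.
V₂ = V₁ · sin φ₁ / sin φ₂ = 31.1 × sin 32° / sin 80°
V₂ = 31.1 × 0.5299/0.9848 = 16.7 knots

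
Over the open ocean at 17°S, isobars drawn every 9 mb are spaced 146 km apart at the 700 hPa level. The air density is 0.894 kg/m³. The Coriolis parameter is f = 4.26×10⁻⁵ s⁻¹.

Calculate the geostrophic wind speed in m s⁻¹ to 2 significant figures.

Pressure gradient: |∂P/∂n| = 900 Pa / 146000 m = 6.16×10⁻³ Pa/m
Geostrophic balance (pressure-gradient force = Coriolis force):
V_g = (1/(fρ)) |∂P/∂n| = 6.16×10⁻³ / (4.26×10⁻⁵ × 0.894) = 162 m/s

160 m s⁻¹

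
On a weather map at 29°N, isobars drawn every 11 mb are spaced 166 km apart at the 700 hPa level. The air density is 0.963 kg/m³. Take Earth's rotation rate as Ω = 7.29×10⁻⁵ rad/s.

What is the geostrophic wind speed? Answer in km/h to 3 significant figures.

Coriolis parameter at 29°N:
f = 2Ω sin φ = 2 × 7.29×10⁻⁵ × sin 29° = 7.07×10⁻⁵ s⁻¹
Pressure gradient: |∂P/∂n| = 1100 Pa / 166000 m = 6.63×10⁻³ Pa/m
Geostrophic balance (pressure-gradient force = Coriolis force):
V_g = (1/(fρ)) |∂P/∂n| = 6.63×10⁻³ / (7.07×10⁻⁵ × 0.963) = 97.3 m/s
Converting: 97.3 m/s × 3.6 = 350 km/h

350 km/h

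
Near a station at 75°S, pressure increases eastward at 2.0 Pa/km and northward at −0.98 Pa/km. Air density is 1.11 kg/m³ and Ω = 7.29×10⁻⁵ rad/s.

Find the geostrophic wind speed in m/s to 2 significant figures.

14 m/s

Coriolis parameter at 75°S:
f = 2Ω sin φ = 2 × 7.29×10⁻⁵ × sin 75° = 1.41×10⁻⁴ s⁻¹
In the Southern Hemisphere f is negative: f = −1.41×10⁻⁴ s⁻¹.
Component geostrophic relations (x east, y north):
u_g = −(1/(fρ)) ∂P/∂y,  v_g = (1/(fρ)) ∂P/∂x
u_g = −(−0.98×10⁻³)/(−1.41×10⁻⁴ × 1.11) = −6.27 m/s;  v_g = (2.0×10⁻³)/(−1.41×10⁻⁴ × 1.11) = −12.8 m/s
|V_g| = √(u_g² + v_g²) = 14.2 m/s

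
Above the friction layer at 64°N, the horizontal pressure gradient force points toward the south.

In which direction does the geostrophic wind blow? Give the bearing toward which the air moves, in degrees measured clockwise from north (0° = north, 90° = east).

270°

The pressure-gradient force points toward the south (bearing 180°).
Geostrophic balance: in the Northern Hemisphere the Coriolis force deflects motion to the right, so the geostrophic wind blows 90° to the right of the pressure-gradient force (low pressure on the left).
Rotating 180° by 90° clockwise gives 270° — the wind blows toward the west.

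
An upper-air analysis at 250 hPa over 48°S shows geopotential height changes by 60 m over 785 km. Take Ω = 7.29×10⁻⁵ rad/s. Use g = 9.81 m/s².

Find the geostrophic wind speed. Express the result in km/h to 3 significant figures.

Coriolis parameter at 48°S:
f = 2Ω sin φ = 2 × 7.29×10⁻⁵ × sin 48° = 1.08×10⁻⁴ s⁻¹
Height gradient: |∂Z/∂n| = 60 m / 785000 m = 7.64×10⁻⁵
On a pressure surface, geostrophic balance gives V_g = (g/f)|∂Z/∂n|:
V_g = 9.81 × 7.64×10⁻⁵ / 1.08×10⁻⁴ = 6.92 m/s
Converting: 6.92 m/s × 3.6 = 24.9 km/h

24.9 km/h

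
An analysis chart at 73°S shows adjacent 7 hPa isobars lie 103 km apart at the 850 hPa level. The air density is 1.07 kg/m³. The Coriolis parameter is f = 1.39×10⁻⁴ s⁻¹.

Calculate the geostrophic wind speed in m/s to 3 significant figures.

Pressure gradient: |∂P/∂n| = 700 Pa / 103000 m = 6.80×10⁻³ Pa/m
Geostrophic balance (pressure-gradient force = Coriolis force):
V_g = (1/(fρ)) |∂P/∂n| = 6.80×10⁻³ / (1.39×10⁻⁴ × 1.07) = 45.7 m/s

45.7 m/s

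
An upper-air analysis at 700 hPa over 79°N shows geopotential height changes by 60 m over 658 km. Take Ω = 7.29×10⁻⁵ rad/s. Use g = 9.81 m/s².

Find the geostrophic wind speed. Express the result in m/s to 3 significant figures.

6.25 m/s

Coriolis parameter at 79°N:
f = 2Ω sin φ = 2 × 7.29×10⁻⁵ × sin 79° = 1.43×10⁻⁴ s⁻¹
Height gradient: |∂Z/∂n| = 60 m / 658000 m = 9.12×10⁻⁵
On a pressure surface, geostrophic balance gives V_g = (g/f)|∂Z/∂n|:
V_g = 9.81 × 9.12×10⁻⁵ / 1.43×10⁻⁴ = 6.25 m/s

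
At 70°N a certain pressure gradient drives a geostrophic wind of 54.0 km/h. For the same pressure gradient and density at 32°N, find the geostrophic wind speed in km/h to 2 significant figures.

96 km/h

With the same pressure gradient and density, V_g ∝ 1/f ∝ 1/sin φ.
V₂ = V₁ · sin φ₁ / sin φ₂ = 54.0 × sin 70° / sin 32°
V₂ = 54.0 × 0.9397/0.5299 = 96 km/h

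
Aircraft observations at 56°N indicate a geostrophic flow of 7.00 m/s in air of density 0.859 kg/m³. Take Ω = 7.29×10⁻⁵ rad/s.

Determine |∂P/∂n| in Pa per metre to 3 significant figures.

Coriolis parameter at 56°N:
f = 2Ω sin φ = 2 × 7.29×10⁻⁵ × sin 56° = 1.21×10⁻⁴ s⁻¹
Geostrophic balance rearranged: |∂P/∂n| = f ρ V_g
|∂P/∂n| = 1.21×10⁻⁴ × 0.859 × 7.00 = 7.27×10⁻⁴ Pa/m

7.27×10⁻⁴ Pa/m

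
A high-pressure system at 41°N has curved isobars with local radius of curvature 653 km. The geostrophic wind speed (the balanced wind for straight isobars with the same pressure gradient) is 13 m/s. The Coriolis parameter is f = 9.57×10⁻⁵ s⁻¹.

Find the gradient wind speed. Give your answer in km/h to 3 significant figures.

66.4 km/h

Around a high, pressure-gradient force acts outward with centrifugal, so Coriolis balances both:
fV = (1/ρ)|∂P/∂n| + V²/R  →  V² − fR·V + fR·V_g = 0
With fR = 9.57×10⁻⁵ × 653×10³ m = 62.5 m/s:
V = [fR − √((fR)² − 4 fR V_g)]/2 = [62.5 − √(62.5² − 4×62.5×13)]/2 = 18.4 m/s
Supergeostrophic (V > V_g = 13 m/s), as expected around a high.
Converting: 18.4 m/s × 3.6 = 66.4 km/h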